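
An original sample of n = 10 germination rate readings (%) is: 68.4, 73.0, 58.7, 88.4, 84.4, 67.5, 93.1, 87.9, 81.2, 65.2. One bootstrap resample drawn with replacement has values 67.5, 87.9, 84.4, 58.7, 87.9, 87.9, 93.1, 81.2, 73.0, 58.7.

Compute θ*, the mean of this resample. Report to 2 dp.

θ* = 78.03

Mean = (67.5 + 87.9 + 84.4 + 58.7 + 87.9 + 87.9 + 93.1 + 81.2 + 73.0 + 58.7) / 10 = 780.30 / 10 = 78.03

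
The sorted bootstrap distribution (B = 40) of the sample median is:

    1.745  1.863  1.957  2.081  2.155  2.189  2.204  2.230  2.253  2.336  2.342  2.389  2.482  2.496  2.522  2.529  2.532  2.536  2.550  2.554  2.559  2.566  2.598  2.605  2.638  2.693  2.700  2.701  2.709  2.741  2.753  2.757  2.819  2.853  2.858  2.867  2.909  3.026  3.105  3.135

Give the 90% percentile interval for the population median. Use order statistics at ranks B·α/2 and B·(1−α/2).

(1.863, 3.026)

α = 0.10; lower rank = 40 × 0.050 = 2; upper rank = 40 × 0.950 = 38.
The 2nd smallest replicate is 1.863; the 38th is 3.026.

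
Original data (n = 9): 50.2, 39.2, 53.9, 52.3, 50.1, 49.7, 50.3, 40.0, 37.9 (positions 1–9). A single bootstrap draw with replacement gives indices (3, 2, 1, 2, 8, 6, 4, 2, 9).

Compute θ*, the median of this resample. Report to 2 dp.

Resample values: 53.9, 39.2, 50.2, 39.2, 40.0, 49.7, 52.3, 39.2, 37.9.
Sorted: 37.9, 39.2, 39.2, 39.2, 40.0, 49.7, 50.2, 52.3, 53.9
Median = middle value = 40.00

θ* = 40.00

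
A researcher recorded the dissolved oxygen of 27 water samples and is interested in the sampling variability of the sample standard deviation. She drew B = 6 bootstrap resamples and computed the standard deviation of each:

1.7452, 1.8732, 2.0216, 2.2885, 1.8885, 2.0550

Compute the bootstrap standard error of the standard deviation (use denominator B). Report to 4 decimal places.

SE* = 0.1720

Bootstrap SE is the standard deviation of the 6 replicate standard deviations.
Mean of replicates: (1.7452 + 1.8732 + 2.0216 + 2.2885 + 1.8885 + 2.0550) / 6 = 11.87200 / 6 = 1.97867
Sum of squared deviations: (−0.23347)² + (−0.10547)² + (+0.04293)² + (+0.30983)² + (−0.09017)² + (+0.07633)² = 0.17743
Variance = 0.17743 / 6 = 0.02957
SE* = √0.02957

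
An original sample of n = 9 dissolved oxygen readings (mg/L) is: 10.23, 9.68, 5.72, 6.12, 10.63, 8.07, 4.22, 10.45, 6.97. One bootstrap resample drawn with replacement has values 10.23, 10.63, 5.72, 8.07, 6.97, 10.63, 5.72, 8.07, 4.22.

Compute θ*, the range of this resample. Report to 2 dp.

Range = 10.63 − 4.22 = 6.41

θ* = 6.41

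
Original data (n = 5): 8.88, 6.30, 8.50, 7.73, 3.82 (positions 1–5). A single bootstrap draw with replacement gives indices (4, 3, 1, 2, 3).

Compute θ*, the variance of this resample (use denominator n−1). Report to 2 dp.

θ* = 1.06

Resample values: 7.73, 8.50, 8.88, 6.30, 8.50.
Mean = 7.9820; sum of squared deviations = 4.2357
s² = 4.2357 / 4 = 1.0589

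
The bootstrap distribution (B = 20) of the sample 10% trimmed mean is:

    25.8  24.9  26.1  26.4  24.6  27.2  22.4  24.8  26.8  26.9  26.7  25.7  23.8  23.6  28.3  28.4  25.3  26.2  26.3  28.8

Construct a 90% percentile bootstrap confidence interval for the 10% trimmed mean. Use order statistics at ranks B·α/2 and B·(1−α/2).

(22.4, 28.4)

Sorted replicates: 22.4, 23.6, 23.8, 24.6, 24.8, 24.9, 25.3, 25.7, 25.8, 26.1, 26.2, 26.3, 26.4, 26.7, 26.8, 26.9, 27.2, 28.3, 28.4, 28.8
α = 0.10; lower rank = 20 × 0.050 = 1; upper rank = 20 × 0.950 = 19.
The 1st smallest replicate is 22.4; the 19th is 28.4.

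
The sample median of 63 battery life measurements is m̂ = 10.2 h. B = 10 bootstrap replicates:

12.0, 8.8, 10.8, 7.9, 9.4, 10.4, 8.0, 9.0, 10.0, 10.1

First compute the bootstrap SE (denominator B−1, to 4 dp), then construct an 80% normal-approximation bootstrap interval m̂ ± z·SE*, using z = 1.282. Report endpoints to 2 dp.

Mean of replicates = 9.6400; sum of squared deviations = 14.7240; SE* = √(14.7240/9) = 1.2791
Margin = 1.282 × 1.2791 = 1.640
Interval: 10.2 ± 1.640

(8.56, 11.84)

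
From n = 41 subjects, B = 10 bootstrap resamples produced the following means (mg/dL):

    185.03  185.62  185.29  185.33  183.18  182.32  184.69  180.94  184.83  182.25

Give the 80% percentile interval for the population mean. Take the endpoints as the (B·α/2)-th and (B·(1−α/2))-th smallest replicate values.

Sorted replicates: 180.94, 182.25, 182.32, 183.18, 184.69, 184.83, 185.03, 185.29, 185.33, 185.62
α = 0.20; lower rank = 10 × 0.100 = 1; upper rank = 10 × 0.900 = 9.
The 1st smallest replicate is 180.94; the 9th is 185.33.

(180.94, 185.33)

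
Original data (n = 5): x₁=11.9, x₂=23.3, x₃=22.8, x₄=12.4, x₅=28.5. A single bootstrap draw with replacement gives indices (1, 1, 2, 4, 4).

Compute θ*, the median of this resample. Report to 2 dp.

θ* = 12.40

Resample values: 11.9, 11.9, 23.3, 12.4, 12.4.
Sorted: 11.9, 11.9, 12.4, 12.4, 23.3
Median = middle value = 12.40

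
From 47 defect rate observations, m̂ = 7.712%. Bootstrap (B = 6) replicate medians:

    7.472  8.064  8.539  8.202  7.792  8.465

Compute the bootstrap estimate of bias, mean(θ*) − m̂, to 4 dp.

bias = +0.3770

mean(θ*) = (7.472 + 8.064 + 8.539 + 8.202 + 7.792 + 8.465) / 6 = 8.08900
bias = 8.08900 − 7.712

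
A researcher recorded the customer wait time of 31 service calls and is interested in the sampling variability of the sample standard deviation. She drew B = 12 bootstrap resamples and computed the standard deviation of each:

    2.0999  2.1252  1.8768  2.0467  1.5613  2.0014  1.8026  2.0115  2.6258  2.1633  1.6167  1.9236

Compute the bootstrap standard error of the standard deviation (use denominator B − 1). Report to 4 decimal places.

SE* = 0.2770

Bootstrap SE is the standard deviation of the 12 replicate standard deviations.
Mean of replicates: (2.0999 + 2.1252 + 1.8768 + 2.0467 + 1.5613 + 2.0014 + 1.8026 + 2.0115 + 2.6258 + 2.1633 + 1.6167 + 1.9236) / 12 = 23.85480 / 12 = 1.98790
Sum of squared deviations: (+0.11200)² + (+0.13730)² + (−0.11110)² + (+0.05880)² + (−0.42660)² + (+0.01350)² + (−0.18530)² + (+0.02360)² + (+0.63790)² + (+0.17540)² + (−0.37120)² + (−0.06430)² = 0.84386
Variance = 0.84386 / 11 = 0.07671
SE* = √0.07671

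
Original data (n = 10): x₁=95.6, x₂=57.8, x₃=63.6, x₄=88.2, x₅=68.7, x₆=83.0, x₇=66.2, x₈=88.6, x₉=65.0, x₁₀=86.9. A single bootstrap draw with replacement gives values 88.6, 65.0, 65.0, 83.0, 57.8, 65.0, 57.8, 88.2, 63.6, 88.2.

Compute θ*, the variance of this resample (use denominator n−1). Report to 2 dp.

θ* = 171.31

Mean = 72.2200; sum of squared deviations = 1541.7960
s² = 1541.7960 / 9 = 171.3107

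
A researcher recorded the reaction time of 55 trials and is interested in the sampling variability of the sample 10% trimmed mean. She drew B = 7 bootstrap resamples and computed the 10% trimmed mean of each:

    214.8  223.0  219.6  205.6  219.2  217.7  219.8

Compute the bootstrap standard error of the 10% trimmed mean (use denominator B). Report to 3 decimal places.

Bootstrap SE is the standard deviation of the 7 replicate 10% trimmed means.
Mean of replicates: (214.8 + 223.0 + 219.6 + 205.6 + 219.2 + 217.7 + 219.8) / 7 = 1519.7000 / 7 = 217.1000
Sum of squared deviations: (−2.3000)² + (+5.9000)² + (+2.5000)² + (−11.5000)² + (+2.1000)² + (+0.6000)² + (+2.7000)² = 190.6600
Variance = 190.6600 / 7 = 27.2371
SE* = √27.2371

SE* = 5.219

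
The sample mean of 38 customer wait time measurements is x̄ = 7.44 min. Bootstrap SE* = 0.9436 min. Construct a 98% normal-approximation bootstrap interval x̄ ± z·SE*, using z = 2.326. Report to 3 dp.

Margin = 2.326 × 0.9436 = 2.1948
Interval: 7.44 ± 2.1948

(5.245, 9.635)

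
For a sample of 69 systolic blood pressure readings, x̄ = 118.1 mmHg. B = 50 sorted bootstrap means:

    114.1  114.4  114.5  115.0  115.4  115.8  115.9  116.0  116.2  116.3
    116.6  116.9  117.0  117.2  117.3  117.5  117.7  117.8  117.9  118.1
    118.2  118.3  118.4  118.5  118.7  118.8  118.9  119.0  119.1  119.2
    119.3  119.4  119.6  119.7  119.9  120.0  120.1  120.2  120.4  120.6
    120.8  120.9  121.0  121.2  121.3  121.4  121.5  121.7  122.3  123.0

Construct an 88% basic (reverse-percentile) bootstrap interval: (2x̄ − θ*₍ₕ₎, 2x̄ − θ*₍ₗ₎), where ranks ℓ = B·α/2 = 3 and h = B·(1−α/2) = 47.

(114.7, 121.7)

Percentile endpoints at ranks 3 and 47: θ*₍3₎ = 114.5, θ*₍47₎ = 121.5.
Basic interval reflects these around x̄:
  lower = 2 × 118.1 − 121.5 = 114.7
  upper = 2 × 118.1 − 114.5 = 121.7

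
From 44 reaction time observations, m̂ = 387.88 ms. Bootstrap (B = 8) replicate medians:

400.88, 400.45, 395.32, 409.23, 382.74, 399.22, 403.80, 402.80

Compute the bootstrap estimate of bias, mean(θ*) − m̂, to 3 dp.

mean(θ*) = (400.88 + 400.45 + 395.32 + 409.23 + 382.74 + 399.22 + 403.80 + 402.80) / 8 = 399.3050
bias = 399.3050 − 387.88

bias = +11.425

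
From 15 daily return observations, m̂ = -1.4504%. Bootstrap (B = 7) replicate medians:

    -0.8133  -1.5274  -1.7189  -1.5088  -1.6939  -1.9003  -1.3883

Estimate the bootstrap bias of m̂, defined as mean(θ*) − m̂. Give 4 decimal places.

bias = −0.0569

mean(θ*) = ((-0.8133) + (-1.5274) + (-1.7189) + (-1.5088) + (-1.6939) + (-1.9003) + (-1.3883)) / 7 = -1.50727
bias = -1.50727 − -1.4504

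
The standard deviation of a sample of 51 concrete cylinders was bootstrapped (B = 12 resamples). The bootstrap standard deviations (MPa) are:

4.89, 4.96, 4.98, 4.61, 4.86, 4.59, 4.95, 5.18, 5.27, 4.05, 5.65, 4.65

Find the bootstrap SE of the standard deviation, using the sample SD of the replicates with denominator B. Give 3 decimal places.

SE* = 0.382

Bootstrap SE is the standard deviation of the 12 replicate standard deviations.
Mean of replicates: (4.89 + 4.96 + 4.98 + 4.61 + 4.86 + 4.59 + 4.95 + 5.18 + 5.27 + 4.05 + 5.65 + 4.65) / 12 = 58.6400 / 12 = 4.8867
Sum of squared deviations: (+0.0033)² + (+0.0733)² + (+0.0933)² + (−0.2767)² + (−0.0267)² + (−0.2967)² + (+0.0633)² + (+0.2933)² + (+0.3833)² + (−0.8367)² + (+0.7633)² + (−0.2367)² = 1.7551
Variance = 1.7551 / 12 = 0.1463
SE* = √0.1463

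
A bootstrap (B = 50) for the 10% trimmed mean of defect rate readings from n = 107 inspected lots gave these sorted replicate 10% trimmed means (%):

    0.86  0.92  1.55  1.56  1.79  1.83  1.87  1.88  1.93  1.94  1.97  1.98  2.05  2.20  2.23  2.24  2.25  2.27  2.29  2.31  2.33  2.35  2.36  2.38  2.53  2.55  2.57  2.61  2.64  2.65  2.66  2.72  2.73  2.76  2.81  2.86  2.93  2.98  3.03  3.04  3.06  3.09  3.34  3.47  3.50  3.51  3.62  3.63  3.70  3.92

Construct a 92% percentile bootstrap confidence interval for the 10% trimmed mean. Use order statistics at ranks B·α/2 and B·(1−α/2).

(0.92, 3.63)

α = 0.08; lower rank = 50 × 0.040 = 2; upper rank = 50 × 0.960 = 48.
The 2nd smallest replicate is 0.92; the 48th is 3.63.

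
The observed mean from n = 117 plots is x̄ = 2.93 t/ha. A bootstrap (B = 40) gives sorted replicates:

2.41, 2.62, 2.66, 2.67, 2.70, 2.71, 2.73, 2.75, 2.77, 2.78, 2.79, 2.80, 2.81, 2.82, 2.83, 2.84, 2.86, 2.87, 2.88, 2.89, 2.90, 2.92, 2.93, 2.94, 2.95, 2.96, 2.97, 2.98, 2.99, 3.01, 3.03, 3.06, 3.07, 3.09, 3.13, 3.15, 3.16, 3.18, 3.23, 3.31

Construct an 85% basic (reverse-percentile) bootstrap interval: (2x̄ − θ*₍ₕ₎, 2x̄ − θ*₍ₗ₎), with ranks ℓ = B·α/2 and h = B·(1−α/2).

(2.70, 3.20)

Percentile endpoints at ranks 3 and 37: θ*₍3₎ = 2.66, θ*₍37₎ = 3.16.
Basic interval reflects these around x̄:
  lower = 2 × 2.93 − 3.16 = 2.70
  upper = 2 × 2.93 − 2.66 = 3.20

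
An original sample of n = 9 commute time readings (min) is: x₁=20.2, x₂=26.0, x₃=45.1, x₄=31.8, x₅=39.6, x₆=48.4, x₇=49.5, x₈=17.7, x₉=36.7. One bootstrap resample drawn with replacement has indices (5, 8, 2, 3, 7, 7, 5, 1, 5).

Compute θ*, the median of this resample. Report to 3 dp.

θ* = 39.600

Resample values: 39.6, 17.7, 26.0, 45.1, 49.5, 49.5, 39.6, 20.2, 39.6.
Sorted: 17.7, 20.2, 26.0, 39.6, 39.6, 39.6, 45.1, 49.5, 49.5
Median = middle value = 39.600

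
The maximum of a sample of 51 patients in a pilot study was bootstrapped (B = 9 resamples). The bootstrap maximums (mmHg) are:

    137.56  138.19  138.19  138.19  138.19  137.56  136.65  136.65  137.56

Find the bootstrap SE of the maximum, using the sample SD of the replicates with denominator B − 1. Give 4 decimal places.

SE* = 0.6314

Bootstrap SE is the standard deviation of the 9 replicate maximums.
Mean of replicates: (137.56 + 138.19 + 138.19 + 138.19 + 138.19 + 137.56 + 136.65 + 136.65 + 137.56) / 9 = 1238.74000 / 9 = 137.63778
Sum of squared deviations: (−0.07778)² + (+0.55222)² + (+0.55222)² + (+0.55222)² + (+0.55222)² + (−0.07778)² + (−0.98778)² + (−0.98778)² + (−0.07778)² = 3.18936
Variance = 3.18936 / 8 = 0.39867
SE* = √0.39867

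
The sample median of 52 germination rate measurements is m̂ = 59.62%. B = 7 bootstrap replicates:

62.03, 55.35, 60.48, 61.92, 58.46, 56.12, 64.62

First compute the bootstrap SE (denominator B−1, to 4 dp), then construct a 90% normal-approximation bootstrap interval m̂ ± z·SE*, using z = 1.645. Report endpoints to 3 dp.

(54.071, 65.169)

Mean of replicates = 59.8543; sum of squared deviations = 68.2820; SE* = √(68.2820/6) = 3.3735
Margin = 1.645 × 3.3735 = 5.5494
Interval: 59.62 ± 5.5494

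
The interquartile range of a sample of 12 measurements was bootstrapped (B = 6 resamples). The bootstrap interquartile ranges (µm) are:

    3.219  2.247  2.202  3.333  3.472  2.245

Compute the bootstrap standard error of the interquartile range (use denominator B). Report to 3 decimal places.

Bootstrap SE is the standard deviation of the 6 replicate interquartile ranges.
Mean of replicates: (3.219 + 2.247 + 2.202 + 3.333 + 3.472 + 2.245) / 6 = 16.7180 / 6 = 2.7863
Sum of squared deviations: (+0.4327)² + (−0.5393)² + (−0.5843)² + (+0.5467)² + (+0.6857)² + (−0.5413)² = 1.8816
Variance = 1.8816 / 6 = 0.3136
SE* = √0.3136

SE* = 0.560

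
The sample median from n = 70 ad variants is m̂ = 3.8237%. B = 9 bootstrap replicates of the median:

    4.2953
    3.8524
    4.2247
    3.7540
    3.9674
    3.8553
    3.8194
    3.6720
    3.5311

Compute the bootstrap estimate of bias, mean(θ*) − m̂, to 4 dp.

mean(θ*) = (4.2953 + 3.8524 + 4.2247 + 3.7540 + 3.9674 + 3.8553 + 3.8194 + 3.6720 + 3.5311) / 9 = 3.88573
bias = 3.88573 − 3.8237

bias = +0.0620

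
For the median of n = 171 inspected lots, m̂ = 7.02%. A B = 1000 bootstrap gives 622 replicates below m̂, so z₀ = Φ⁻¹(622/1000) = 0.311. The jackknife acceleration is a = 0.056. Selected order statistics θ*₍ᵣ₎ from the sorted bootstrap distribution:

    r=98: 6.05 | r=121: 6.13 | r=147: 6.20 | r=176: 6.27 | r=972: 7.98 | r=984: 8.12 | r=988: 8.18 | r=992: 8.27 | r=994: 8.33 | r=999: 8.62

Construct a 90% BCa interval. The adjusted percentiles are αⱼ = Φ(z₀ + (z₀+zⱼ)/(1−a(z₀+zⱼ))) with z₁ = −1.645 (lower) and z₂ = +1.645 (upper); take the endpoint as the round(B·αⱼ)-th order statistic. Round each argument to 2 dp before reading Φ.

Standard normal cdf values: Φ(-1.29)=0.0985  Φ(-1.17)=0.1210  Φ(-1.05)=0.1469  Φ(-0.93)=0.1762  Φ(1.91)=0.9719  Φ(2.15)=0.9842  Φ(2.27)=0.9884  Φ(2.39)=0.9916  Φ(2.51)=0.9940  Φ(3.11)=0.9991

Lower: z₀ + z₁ = 0.311 + (-1.645) = -1.334; 1 − a(z₀+z₁) = 1 − (0.056)(-1.334) = 1.0747; argument = 0.311 + (-1.334)/1.0747 = -0.9303 → -0.93.
α₁ = Φ(-0.93) = 0.1762; rank = round(1000 × 0.1762) = 176; θ*₍176₎ = 6.27.
Upper: z₀ + z₂ = 1.956; 1 − a(z₀+z₂) = 0.8905; argument = 2.5076 → 2.51; α₂ = 0.9940; rank = 994; θ*₍994₎ = 8.33.

(6.27, 8.33)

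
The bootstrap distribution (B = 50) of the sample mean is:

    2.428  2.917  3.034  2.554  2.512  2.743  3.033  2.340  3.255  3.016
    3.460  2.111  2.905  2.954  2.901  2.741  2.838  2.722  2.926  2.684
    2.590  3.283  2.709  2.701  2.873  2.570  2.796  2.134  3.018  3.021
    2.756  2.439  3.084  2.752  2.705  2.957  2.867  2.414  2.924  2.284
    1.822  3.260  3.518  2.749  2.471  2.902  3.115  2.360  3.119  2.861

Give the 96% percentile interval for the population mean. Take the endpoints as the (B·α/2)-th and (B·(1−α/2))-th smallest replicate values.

(1.822, 3.460)

Sorted replicates: 1.822, 2.111, 2.134, 2.284, 2.340, 2.360, 2.414, 2.428, 2.439, 2.471, 2.512, 2.554, 2.570, 2.590, 2.684, 2.701, 2.705, 2.709, 2.722, 2.741, 2.743, 2.749, 2.752, 2.756, 2.796, 2.838, 2.861, 2.867, 2.873, 2.901, 2.902, 2.905, 2.917, 2.924, 2.926, 2.954, 2.957, 3.016, 3.018, 3.021, 3.033, 3.034, 3.084, 3.115, 3.119, 3.255, 3.260, 3.283, 3.460, 3.518
α = 0.04; lower rank = 50 × 0.020 = 1; upper rank = 50 × 0.980 = 49.
The 1st smallest replicate is 1.822; the 49th is 3.460.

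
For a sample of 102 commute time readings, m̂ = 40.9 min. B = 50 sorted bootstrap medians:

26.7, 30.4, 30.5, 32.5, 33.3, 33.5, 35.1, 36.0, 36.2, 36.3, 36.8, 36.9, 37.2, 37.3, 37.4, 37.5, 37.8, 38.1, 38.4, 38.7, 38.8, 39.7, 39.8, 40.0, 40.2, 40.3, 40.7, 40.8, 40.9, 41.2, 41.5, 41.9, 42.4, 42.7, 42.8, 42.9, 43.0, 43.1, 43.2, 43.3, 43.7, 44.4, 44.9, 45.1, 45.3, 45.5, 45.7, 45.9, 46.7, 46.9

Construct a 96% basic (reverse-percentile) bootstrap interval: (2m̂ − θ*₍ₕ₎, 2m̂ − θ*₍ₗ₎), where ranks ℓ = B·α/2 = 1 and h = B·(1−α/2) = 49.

(35.1, 55.1)

Percentile endpoints at ranks 1 and 49: θ*₍1₎ = 26.7, θ*₍49₎ = 46.7.
Basic interval reflects these around m̂:
  lower = 2 × 40.9 − 46.7 = 35.1
  upper = 2 × 40.9 − 26.7 = 55.1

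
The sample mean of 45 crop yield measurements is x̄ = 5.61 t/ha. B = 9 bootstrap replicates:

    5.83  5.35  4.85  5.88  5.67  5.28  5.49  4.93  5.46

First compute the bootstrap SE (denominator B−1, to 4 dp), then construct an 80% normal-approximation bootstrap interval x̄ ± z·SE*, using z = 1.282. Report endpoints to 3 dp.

(5.148, 6.072)

Mean of replicates = 5.4156; sum of squared deviations = 1.0380; SE* = √(1.0380/8) = 0.3602
Margin = 1.282 × 0.3602 = 0.4618
Interval: 5.61 ± 0.4618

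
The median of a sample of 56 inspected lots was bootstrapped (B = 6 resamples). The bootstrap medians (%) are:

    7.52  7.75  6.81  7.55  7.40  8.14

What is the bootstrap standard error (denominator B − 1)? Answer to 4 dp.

Bootstrap SE is the standard deviation of the 6 replicate medians.
Mean of replicates: (7.52 + 7.75 + 6.81 + 7.55 + 7.40 + 8.14) / 6 = 45.17000 / 6 = 7.52833
Sum of squared deviations: (−0.00833)² + (+0.22167)² + (−0.71833)² + (+0.02167)² + (−0.12833)² + (+0.61167)² = 0.95628
Variance = 0.95628 / 5 = 0.19126
SE* = √0.19126

SE* = 0.4373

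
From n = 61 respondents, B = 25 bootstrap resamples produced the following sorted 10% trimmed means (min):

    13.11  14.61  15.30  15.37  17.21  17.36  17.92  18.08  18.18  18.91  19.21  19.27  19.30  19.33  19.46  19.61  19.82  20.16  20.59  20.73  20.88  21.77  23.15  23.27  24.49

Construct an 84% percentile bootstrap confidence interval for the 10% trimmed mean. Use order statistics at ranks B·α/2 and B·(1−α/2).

(14.61, 23.15)

α = 0.16; lower rank = 25 × 0.080 = 2; upper rank = 25 × 0.920 = 23.
The 2nd smallest replicate is 14.61; the 23rd is 23.15.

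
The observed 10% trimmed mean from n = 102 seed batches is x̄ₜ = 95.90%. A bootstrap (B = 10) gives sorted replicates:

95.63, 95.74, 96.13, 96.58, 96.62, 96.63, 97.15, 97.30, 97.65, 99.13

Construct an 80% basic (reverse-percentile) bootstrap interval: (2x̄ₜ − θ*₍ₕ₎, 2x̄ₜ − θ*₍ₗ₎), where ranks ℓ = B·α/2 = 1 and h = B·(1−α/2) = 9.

(94.15, 96.17)

Percentile endpoints at ranks 1 and 9: θ*₍1₎ = 95.63, θ*₍9₎ = 97.65.
Basic interval reflects these around x̄ₜ:
  lower = 2 × 95.90 − 97.65 = 94.15
  upper = 2 × 95.90 − 95.63 = 96.17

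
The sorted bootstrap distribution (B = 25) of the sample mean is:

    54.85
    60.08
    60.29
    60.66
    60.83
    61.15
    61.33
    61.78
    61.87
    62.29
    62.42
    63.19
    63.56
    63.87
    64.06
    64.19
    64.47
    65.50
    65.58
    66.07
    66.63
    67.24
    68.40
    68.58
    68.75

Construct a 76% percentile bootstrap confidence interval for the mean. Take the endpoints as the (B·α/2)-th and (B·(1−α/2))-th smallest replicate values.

α = 0.24; lower rank = 25 × 0.120 = 3; upper rank = 25 × 0.880 = 22.
The 3rd smallest replicate is 60.29; the 22nd is 67.24.

(60.29, 67.24)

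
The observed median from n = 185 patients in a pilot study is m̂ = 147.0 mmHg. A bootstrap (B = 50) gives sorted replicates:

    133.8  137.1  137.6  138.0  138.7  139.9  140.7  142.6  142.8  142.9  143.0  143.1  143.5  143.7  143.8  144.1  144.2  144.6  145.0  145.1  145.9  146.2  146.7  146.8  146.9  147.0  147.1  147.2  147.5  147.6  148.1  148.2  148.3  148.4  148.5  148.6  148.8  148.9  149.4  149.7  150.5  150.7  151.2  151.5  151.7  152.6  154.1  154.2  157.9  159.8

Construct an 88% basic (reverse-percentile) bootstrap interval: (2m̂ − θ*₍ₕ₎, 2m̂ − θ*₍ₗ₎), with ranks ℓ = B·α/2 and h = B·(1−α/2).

Percentile endpoints at ranks 3 and 47: θ*₍3₎ = 137.6, θ*₍47₎ = 154.1.
Basic interval reflects these around m̂:
  lower = 2 × 147.0 − 154.1 = 139.9
  upper = 2 × 147.0 − 137.6 = 156.4

(139.9, 156.4)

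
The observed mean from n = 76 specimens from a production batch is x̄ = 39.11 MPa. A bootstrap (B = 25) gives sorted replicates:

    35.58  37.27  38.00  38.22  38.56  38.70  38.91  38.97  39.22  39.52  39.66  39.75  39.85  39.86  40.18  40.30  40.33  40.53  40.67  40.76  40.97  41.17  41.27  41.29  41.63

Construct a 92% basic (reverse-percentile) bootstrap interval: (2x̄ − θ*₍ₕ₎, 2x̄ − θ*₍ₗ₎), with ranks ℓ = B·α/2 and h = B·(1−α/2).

(36.93, 42.64)

Percentile endpoints at ranks 1 and 24: θ*₍1₎ = 35.58, θ*₍24₎ = 41.29.
Basic interval reflects these around x̄:
  lower = 2 × 39.11 − 41.29 = 36.93
  upper = 2 × 39.11 − 35.58 = 42.64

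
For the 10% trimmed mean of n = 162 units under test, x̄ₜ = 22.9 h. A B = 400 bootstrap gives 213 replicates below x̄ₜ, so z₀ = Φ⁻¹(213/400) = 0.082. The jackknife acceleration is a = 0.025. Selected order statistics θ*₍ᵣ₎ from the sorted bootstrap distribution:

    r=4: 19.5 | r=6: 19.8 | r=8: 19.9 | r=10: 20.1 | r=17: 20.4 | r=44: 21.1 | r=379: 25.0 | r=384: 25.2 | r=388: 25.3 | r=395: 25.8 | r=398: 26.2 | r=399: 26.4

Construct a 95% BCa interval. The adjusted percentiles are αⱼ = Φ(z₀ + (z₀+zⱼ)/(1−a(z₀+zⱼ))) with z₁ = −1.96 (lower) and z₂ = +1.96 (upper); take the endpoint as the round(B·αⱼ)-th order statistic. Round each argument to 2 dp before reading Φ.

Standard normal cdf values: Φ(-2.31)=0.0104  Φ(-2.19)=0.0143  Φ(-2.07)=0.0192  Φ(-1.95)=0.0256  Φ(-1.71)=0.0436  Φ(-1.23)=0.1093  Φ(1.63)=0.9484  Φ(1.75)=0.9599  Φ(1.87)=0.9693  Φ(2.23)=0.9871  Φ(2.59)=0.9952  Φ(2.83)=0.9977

Lower: z₀ + z₁ = 0.082 + (-1.960) = -1.878; 1 − a(z₀+z₁) = 1 − (0.025)(-1.878) = 1.0470; argument = 0.082 + (-1.878)/1.0470 = -1.7118 → -1.71.
α₁ = Φ(-1.71) = 0.0436; rank = round(400 × 0.0436) = 17; θ*₍17₎ = 20.4.
Upper: z₀ + z₂ = 2.042; 1 − a(z₀+z₂) = 0.9489; argument = 2.2339 → 2.23; α₂ = 0.9871; rank = 395; θ*₍395₎ = 25.8.

(20.4, 25.8)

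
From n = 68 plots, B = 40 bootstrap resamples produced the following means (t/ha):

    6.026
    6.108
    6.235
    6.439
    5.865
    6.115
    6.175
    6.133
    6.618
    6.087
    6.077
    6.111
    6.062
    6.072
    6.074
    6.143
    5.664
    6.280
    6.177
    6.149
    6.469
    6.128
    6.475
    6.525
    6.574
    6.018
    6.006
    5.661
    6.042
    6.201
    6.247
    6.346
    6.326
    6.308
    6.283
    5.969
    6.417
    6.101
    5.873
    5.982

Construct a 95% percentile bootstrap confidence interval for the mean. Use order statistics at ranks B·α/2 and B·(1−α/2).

Sorted replicates: 5.661, 5.664, 5.865, 5.873, 5.969, 5.982, 6.006, 6.018, 6.026, 6.042, 6.062, 6.072, 6.074, 6.077, 6.087, 6.101, 6.108, 6.111, 6.115, 6.128, 6.133, 6.143, 6.149, 6.175, 6.177, 6.201, 6.235, 6.247, 6.280, 6.283, 6.308, 6.326, 6.346, 6.417, 6.439, 6.469, 6.475, 6.525, 6.574, 6.618
α = 0.05; lower rank = 40 × 0.025 = 1; upper rank = 40 × 0.975 = 39.
The 1st smallest replicate is 5.661; the 39th is 6.574.

(5.661, 6.574)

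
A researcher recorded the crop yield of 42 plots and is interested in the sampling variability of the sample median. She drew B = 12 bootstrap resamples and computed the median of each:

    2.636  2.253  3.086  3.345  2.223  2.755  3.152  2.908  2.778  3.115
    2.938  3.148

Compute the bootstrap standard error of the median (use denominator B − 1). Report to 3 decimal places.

Bootstrap SE is the standard deviation of the 12 replicate medians.
Mean of replicates: (2.636 + 2.253 + 3.086 + 3.345 + 2.223 + 2.755 + 3.152 + 2.908 + 2.778 + 3.115 + 2.938 + 3.148) / 12 = 34.3370 / 12 = 2.8614
Sum of squared deviations: (−0.2254)² + (−0.6084)² + (+0.2246)² + (+0.4836)² + (−0.6384)² + (−0.1064)² + (+0.2906)² + (+0.0466)² + (−0.0834)² + (+0.2536)² + (+0.0766)² + (+0.2866)² = 1.3700
Variance = 1.3700 / 11 = 0.1245
SE* = √0.1245

SE* = 0.353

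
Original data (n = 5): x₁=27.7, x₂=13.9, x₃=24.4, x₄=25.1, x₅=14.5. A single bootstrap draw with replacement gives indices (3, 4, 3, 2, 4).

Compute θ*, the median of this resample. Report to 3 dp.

Resample values: 24.4, 25.1, 24.4, 13.9, 25.1.
Sorted: 13.9, 24.4, 24.4, 25.1, 25.1
Median = middle value = 24.400

θ* = 24.400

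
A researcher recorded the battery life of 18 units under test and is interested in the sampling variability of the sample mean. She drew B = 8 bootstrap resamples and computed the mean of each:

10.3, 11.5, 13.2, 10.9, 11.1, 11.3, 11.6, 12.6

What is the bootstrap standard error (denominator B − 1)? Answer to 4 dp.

SE* = 0.9319

Bootstrap SE is the standard deviation of the 8 replicate means.
Mean of replicates: (10.3 + 11.5 + 13.2 + 10.9 + 11.1 + 11.3 + 11.6 + 12.6) / 8 = 92.50000 / 8 = 11.56250
Sum of squared deviations: (−1.26250)² + (−0.06250)² + (+1.63750)² + (−0.66250)² + (−0.46250)² + (−0.26250)² + (+0.03750)² + (+1.03750)² = 6.07875
Variance = 6.07875 / 7 = 0.86839
SE* = √0.86839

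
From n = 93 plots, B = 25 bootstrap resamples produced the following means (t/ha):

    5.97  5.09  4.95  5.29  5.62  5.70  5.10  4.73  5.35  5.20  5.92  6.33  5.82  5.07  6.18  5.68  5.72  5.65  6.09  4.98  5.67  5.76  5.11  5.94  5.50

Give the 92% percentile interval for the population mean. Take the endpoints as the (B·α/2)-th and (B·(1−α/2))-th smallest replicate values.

Sorted replicates: 4.73, 4.95, 4.98, 5.07, 5.09, 5.10, 5.11, 5.20, 5.29, 5.35, 5.50, 5.62, 5.65, 5.67, 5.68, 5.70, 5.72, 5.76, 5.82, 5.92, 5.94, 5.97, 6.09, 6.18, 6.33
α = 0.08; lower rank = 25 × 0.040 = 1; upper rank = 25 × 0.960 = 24.
The 1st smallest replicate is 4.73; the 24th is 6.18.

(4.73, 6.18)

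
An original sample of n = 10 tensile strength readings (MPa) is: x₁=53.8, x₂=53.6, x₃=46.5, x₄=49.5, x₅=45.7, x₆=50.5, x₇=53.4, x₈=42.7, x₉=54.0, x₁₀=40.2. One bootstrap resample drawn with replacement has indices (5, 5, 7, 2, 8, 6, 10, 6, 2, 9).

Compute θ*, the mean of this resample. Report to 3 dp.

Resample values: 45.7, 45.7, 53.4, 53.6, 42.7, 50.5, 40.2, 50.5, 53.6, 54.0.
Mean = (45.7 + 45.7 + 53.4 + 53.6 + 42.7 + 50.5 + 40.2 + 50.5 + 53.6 + 54.0) / 10 = 489.90 / 10 = 48.990

θ* = 48.990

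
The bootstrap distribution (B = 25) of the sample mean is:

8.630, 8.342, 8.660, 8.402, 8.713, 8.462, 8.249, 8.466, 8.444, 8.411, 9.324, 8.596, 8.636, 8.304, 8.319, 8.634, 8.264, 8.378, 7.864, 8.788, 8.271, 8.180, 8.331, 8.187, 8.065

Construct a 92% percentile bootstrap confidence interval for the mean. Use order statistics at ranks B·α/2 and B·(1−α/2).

Sorted replicates: 7.864, 8.065, 8.180, 8.187, 8.249, 8.264, 8.271, 8.304, 8.319, 8.331, 8.342, 8.378, 8.402, 8.411, 8.444, 8.462, 8.466, 8.596, 8.630, 8.634, 8.636, 8.660, 8.713, 8.788, 9.324
α = 0.08; lower rank = 25 × 0.040 = 1; upper rank = 25 × 0.960 = 24.
The 1st smallest replicate is 7.864; the 24th is 8.788.

(7.864, 8.788)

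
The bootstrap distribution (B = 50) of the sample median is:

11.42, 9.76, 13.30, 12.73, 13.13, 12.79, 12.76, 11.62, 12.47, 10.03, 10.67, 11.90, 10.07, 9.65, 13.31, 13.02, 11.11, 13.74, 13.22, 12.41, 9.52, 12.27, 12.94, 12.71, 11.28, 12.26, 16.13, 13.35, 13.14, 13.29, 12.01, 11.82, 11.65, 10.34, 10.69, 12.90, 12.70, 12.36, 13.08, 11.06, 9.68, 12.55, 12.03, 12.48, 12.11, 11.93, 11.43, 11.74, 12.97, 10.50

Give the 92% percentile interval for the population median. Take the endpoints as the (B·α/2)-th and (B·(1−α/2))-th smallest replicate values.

(9.65, 13.35)

Sorted replicates: 9.52, 9.65, 9.68, 9.76, 10.03, 10.07, 10.34, 10.50, 10.67, 10.69, 11.06, 11.11, 11.28, 11.42, 11.43, 11.62, 11.65, 11.74, 11.82, 11.90, 11.93, 12.01, 12.03, 12.11, 12.26, 12.27, 12.36, 12.41, 12.47, 12.48, 12.55, 12.70, 12.71, 12.73, 12.76, 12.79, 12.90, 12.94, 12.97, 13.02, 13.08, 13.13, 13.14, 13.22, 13.29, 13.30, 13.31, 13.35, 13.74, 16.13
α = 0.08; lower rank = 50 × 0.040 = 2; upper rank = 50 × 0.960 = 48.
The 2nd smallest replicate is 9.65; the 48th is 13.35.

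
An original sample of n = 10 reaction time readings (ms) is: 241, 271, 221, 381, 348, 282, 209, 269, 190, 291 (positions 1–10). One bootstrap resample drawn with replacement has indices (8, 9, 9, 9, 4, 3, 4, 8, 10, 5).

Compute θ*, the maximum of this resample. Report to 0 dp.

θ* = 381

Resample values: 269, 190, 190, 190, 381, 221, 381, 269, 291, 348.
Maximum = 381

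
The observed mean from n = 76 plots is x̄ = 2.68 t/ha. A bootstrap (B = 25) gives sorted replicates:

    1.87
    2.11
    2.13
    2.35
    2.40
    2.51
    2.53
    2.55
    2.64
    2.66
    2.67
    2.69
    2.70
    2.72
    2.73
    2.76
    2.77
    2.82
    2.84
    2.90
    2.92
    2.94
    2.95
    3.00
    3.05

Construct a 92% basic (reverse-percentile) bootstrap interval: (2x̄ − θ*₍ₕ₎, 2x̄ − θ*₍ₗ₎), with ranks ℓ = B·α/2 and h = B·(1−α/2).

(2.36, 3.49)

Percentile endpoints at ranks 1 and 24: θ*₍1₎ = 1.87, θ*₍24₎ = 3.00.
Basic interval reflects these around x̄:
  lower = 2 × 2.68 − 3.00 = 2.36
  upper = 2 × 2.68 − 1.87 = 3.49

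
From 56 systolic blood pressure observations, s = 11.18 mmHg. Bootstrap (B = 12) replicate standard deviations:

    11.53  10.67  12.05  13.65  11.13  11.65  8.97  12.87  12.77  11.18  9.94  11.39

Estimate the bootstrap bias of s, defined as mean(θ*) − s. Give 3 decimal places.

bias = +0.303

mean(θ*) = (11.53 + 10.67 + 12.05 + 13.65 + 11.13 + 11.65 + 8.97 + 12.87 + 12.77 + 11.18 + 9.94 + 11.39) / 12 = 11.4833
bias = 11.4833 − 11.18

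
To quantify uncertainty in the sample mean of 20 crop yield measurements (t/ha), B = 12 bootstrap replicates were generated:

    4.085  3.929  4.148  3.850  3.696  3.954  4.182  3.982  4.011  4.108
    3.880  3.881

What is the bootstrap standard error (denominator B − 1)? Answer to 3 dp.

SE* = 0.141

Bootstrap SE is the standard deviation of the 12 replicate means.
Mean of replicates: (4.085 + 3.929 + 4.148 + 3.850 + 3.696 + 3.954 + 4.182 + 3.982 + 4.011 + 4.108 + 3.880 + 3.881) / 12 = 47.7060 / 12 = 3.9755
Sum of squared deviations: (+0.1095)² + (−0.0465)² + (+0.1725)² + (−0.1255)² + (−0.2795)² + (−0.0215)² + (+0.2065)² + (+0.0065)² + (+0.0355)² + (+0.1325)² + (−0.0955)² + (−0.0945)² = 0.2178
Variance = 0.2178 / 11 = 0.0198
SE* = √0.0198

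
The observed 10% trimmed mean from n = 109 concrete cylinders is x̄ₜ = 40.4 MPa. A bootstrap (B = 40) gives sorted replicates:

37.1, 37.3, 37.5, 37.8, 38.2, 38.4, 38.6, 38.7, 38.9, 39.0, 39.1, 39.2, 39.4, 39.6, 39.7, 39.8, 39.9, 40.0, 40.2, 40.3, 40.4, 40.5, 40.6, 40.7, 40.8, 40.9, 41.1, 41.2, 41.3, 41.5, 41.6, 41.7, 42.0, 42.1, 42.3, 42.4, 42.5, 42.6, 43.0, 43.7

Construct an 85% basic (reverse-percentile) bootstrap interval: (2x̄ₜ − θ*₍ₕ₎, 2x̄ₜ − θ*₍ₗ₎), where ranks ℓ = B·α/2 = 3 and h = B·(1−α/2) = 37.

(38.3, 43.3)

Percentile endpoints at ranks 3 and 37: θ*₍3₎ = 37.5, θ*₍37₎ = 42.5.
Basic interval reflects these around x̄ₜ:
  lower = 2 × 40.4 − 42.5 = 38.3
  upper = 2 × 40.4 − 37.5 = 43.3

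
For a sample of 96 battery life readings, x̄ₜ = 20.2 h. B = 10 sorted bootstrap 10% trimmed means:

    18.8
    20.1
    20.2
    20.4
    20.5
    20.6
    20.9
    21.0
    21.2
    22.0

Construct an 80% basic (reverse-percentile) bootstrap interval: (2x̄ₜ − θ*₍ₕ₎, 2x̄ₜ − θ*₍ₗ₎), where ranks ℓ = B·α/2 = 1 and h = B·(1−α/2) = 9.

(19.2, 21.6)

Percentile endpoints at ranks 1 and 9: θ*₍1₎ = 18.8, θ*₍9₎ = 21.2.
Basic interval reflects these around x̄ₜ:
  lower = 2 × 20.2 − 21.2 = 19.2
  upper = 2 × 20.2 − 18.8 = 21.6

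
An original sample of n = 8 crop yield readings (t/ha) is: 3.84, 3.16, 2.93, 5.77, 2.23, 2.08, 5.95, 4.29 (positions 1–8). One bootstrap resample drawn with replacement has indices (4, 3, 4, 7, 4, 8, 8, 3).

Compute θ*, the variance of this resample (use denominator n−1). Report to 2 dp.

Resample values: 5.77, 2.93, 5.77, 5.95, 5.77, 4.29, 4.29, 2.93.
Mean = 4.7125; sum of squared deviations = 11.5979
s² = 11.5979 / 7 = 1.6568

θ* = 1.66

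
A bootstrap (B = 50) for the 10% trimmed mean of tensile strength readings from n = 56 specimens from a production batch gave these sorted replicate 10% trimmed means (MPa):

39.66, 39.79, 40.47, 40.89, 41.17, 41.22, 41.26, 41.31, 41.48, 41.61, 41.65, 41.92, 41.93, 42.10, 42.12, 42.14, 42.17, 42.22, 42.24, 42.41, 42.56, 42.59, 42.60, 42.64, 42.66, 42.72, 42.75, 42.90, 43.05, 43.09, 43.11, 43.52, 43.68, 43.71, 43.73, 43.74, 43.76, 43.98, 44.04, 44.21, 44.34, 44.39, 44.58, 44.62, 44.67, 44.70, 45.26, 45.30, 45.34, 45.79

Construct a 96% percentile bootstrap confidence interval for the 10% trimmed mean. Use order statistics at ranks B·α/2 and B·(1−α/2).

(39.66, 45.34)

α = 0.04; lower rank = 50 × 0.020 = 1; upper rank = 50 × 0.980 = 49.
The 1st smallest replicate is 39.66; the 49th is 45.34.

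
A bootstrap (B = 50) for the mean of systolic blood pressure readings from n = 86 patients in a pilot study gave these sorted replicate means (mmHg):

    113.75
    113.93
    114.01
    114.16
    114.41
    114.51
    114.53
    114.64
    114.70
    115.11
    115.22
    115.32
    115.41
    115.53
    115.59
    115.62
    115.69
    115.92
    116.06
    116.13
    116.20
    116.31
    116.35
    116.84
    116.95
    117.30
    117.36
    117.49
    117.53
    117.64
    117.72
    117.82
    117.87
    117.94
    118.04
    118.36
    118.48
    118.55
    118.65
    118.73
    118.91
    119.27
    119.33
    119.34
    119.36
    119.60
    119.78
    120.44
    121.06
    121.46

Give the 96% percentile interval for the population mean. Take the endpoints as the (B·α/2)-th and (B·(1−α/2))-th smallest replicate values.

(113.75, 121.06)

α = 0.04; lower rank = 50 × 0.020 = 1; upper rank = 50 × 0.980 = 49.
The 1st smallest replicate is 113.75; the 49th is 121.06.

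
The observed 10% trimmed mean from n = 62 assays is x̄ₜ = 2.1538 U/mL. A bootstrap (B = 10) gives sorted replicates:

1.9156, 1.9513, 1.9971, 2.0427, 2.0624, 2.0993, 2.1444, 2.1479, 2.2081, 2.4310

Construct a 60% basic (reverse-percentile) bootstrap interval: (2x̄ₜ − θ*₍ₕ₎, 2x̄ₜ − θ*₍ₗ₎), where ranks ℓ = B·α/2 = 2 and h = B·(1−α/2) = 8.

(2.1597, 2.3563)

Percentile endpoints at ranks 2 and 8: θ*₍2₎ = 1.9513, θ*₍8₎ = 2.1479.
Basic interval reflects these around x̄ₜ:
  lower = 2 × 2.1538 − 2.1479 = 2.1597
  upper = 2 × 2.1538 − 1.9513 = 2.3563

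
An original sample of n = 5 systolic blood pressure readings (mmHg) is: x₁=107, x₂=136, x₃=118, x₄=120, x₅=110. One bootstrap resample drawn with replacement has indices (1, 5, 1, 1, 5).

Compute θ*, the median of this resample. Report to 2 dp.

θ* = 107.00

Resample values: 107, 110, 107, 107, 110.
Sorted: 107, 107, 107, 110, 110
Median = middle value = 107.00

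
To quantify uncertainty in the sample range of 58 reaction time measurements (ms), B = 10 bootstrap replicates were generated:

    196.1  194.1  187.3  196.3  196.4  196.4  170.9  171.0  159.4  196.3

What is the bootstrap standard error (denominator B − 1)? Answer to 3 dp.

SE* = 13.971

Bootstrap SE is the standard deviation of the 10 replicate ranges.
Mean of replicates: (196.1 + 194.1 + 187.3 + 196.3 + 196.4 + 196.4 + 170.9 + 171.0 + 159.4 + 196.3) / 10 = 1864.2000 / 10 = 186.4200
Sum of squared deviations: (+9.6800)² + (+7.6800)² + (+0.8800)² + (+9.8800)² + (+9.9800)² + (+9.9800)² + (−15.5200)² + (−15.4200)² + (−27.0200)² + (+9.8800)² = 1756.6160
Variance = 1756.6160 / 9 = 195.1796
SE* = √195.1796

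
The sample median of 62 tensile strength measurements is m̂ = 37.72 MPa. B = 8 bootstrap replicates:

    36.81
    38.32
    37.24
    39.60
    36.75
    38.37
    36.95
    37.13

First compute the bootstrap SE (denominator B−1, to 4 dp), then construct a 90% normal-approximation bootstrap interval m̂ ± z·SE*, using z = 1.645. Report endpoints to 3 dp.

Mean of replicates = 37.6463; sum of squared deviations = 7.2138; SE* = √(7.2138/7) = 1.0152
Margin = 1.645 × 1.0152 = 1.6700
Interval: 37.72 ± 1.6700

(36.050, 39.390)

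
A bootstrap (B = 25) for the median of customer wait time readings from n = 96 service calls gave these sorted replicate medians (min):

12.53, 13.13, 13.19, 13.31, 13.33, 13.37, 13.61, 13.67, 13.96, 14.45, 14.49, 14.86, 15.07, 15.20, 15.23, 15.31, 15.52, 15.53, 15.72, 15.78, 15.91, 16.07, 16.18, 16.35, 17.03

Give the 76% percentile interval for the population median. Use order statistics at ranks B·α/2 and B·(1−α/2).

(13.19, 16.07)

α = 0.24; lower rank = 25 × 0.120 = 3; upper rank = 25 × 0.880 = 22.
The 3rd smallest replicate is 13.19; the 22nd is 16.07.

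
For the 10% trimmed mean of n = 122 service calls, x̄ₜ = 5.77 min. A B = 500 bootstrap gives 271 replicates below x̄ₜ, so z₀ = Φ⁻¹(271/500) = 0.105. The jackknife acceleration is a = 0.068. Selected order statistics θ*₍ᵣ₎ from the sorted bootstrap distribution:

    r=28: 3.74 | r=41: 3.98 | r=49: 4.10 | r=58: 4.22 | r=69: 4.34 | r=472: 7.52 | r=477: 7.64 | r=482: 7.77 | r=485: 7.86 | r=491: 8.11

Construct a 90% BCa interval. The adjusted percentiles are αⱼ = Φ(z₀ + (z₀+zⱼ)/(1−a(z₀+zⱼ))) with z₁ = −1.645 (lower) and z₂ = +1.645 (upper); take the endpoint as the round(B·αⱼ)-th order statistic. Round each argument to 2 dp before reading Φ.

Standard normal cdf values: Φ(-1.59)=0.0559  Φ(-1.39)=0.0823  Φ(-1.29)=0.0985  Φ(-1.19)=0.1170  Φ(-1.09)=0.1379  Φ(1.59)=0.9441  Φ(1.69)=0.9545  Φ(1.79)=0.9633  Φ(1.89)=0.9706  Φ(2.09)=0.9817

(4.10, 8.11)

Lower: z₀ + z₁ = 0.105 + (-1.645) = -1.540; 1 − a(z₀+z₁) = 1 − (0.068)(-1.540) = 1.1047; argument = 0.105 + (-1.540)/1.1047 = -1.2890 → -1.29.
α₁ = Φ(-1.29) = 0.0985; rank = round(500 × 0.0985) = 49; θ*₍49₎ = 4.10.
Upper: z₀ + z₂ = 1.750; 1 − a(z₀+z₂) = 0.8810; argument = 2.0914 → 2.09; α₂ = 0.9817; rank = 491; θ*₍491₎ = 8.11.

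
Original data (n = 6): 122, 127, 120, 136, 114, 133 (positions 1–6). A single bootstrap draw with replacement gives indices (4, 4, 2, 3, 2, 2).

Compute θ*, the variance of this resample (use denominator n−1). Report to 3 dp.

θ* = 38.167

Resample values: 136, 136, 127, 120, 127, 127.
Mean = 128.8333; sum of squared deviations = 190.8333
s² = 190.8333 / 5 = 38.1667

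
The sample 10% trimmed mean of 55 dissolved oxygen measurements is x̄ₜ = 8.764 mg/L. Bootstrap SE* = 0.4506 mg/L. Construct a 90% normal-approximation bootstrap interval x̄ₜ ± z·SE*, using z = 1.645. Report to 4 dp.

(8.0228, 9.5052)

Margin = 1.645 × 0.4506 = 0.74124
Interval: 8.764 ± 0.74124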